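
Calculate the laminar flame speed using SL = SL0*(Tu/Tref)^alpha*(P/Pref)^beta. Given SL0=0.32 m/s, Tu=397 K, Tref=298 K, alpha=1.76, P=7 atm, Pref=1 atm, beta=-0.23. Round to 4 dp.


SL = SL0 * (Tu/Tref)^alpha * (P/Pref)^beta
T ratio = 397/298 = 1.33221477
(T ratio)^alpha = 1.33221477^1.76 = 1.656726
(P/Pref)^beta = 7^(-0.23) = 0.639186
SL = 0.32 * 1.656726 * 0.639186 = 0.3389 m/s


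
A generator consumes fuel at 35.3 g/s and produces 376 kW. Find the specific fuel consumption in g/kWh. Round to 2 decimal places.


SFC = (mf / BP) * 3600
Rate = 35.3 / 376 = 0.093883 g/(s*kW)
SFC = 0.093883 * 3600 = 337.98 g/kWh


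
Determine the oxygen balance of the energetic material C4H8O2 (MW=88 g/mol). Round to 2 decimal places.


OB = -1600 * (2C + H/2 - O) / MW
Inner = 2*4 + 8/2 - 2 = 10.00
OB = -1600 * 10.00 / 88 = -181.82%


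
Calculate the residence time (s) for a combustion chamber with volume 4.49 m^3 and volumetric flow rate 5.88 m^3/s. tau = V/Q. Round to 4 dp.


tau = V / Q_flow
tau = 4.49 / 5.88 = 0.7636 s


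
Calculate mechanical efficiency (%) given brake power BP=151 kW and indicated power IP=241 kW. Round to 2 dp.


eta_mech = (BP / IP) * 100
Ratio = 151 / 241 = 0.6266
eta_mech = 0.6266 * 100 = 62.66%


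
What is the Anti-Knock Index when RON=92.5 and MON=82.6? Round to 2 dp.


AKI = (RON + MON) / 2
AKI = (92.5 + 82.6) / 2
AKI = 175.1 / 2 = 87.55


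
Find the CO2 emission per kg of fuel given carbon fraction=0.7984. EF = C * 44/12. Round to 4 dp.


EF = C_frac * (M_CO2 / M_C)
EF = 0.7984 * (44/12)
EF = 0.7984 * 3.666667 = 2.9275 kg_CO2/kg_fuel


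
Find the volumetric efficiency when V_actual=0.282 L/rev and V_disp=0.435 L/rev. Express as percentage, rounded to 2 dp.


eta_v = (V_actual / V_disp) * 100
Ratio = 0.282 / 0.435 = 0.6483
eta_v = 0.6483 * 100 = 64.83%


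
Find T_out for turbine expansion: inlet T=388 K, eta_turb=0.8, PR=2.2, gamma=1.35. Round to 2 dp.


T_out = T_in * (1 - eta * (1 - PR^(-(gamma-1)/gamma)))
Exponent = -(1.35-1)/1.35 = -0.25925926
PR^exp = 2.2^(-0.25925926) = 0.81512413
Factor = 1 - 0.8*(1 - 0.81512413) = 0.85209930
T_out = 388 * 0.85209930 = 330.61 K


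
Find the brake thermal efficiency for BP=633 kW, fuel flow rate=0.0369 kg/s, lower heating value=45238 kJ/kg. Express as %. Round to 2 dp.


eta_BTE = (BP / (mf * LHV)) * 100
Denominator = 0.0369 * 45238 = 1669.2822 kW
eta_BTE = (633 / 1669.2822) * 100 = 37.92%


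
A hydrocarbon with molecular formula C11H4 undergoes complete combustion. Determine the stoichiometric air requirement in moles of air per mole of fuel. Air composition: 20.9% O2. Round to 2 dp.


Balanced combustion: C11H4 + 12 O2 -> 11 CO2 + 2 H2O
O2 needed = C + H/4 = 11 + 4/4 = 12.00 moles
Air moles = O2 / 0.209 = 12.00 / 0.209 = 57.42 moles air


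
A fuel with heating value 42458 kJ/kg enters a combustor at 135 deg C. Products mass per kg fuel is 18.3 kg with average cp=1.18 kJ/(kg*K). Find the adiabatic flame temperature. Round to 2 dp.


T_ad = T_in + Hc / (m_p * cp)
Denominator = 18.3 * 1.18 = 21.5940
Temperature rise = 42458 / 21.5940 = 1966.19 K
T_ad = 135 + 1966.19 = 2101.19 deg C


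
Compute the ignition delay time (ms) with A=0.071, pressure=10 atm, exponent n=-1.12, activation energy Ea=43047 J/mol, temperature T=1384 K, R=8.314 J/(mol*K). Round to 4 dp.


tau = A * P^n * exp(Ea/(R*T))
P^n = 10^(-1.12) = 0.07585776
Ea/(R*T) = 43047/(8.314*1384) = 3.741078
exp(Ea/(R*T)) = 42.143402
tau = 0.071 * 0.07585776 * 42.143402 = 0.2270 ms


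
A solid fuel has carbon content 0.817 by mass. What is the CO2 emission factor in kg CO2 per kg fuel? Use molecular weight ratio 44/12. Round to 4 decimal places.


EF = C_frac * (M_CO2 / M_C)
EF = 0.817 * (44/12)
EF = 0.817 * 3.666667 = 2.9957 kg_CO2/kg_fuel


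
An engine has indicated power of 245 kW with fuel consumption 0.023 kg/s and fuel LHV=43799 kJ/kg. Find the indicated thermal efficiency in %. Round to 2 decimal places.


eta_ith = (IP / (mf * LHV)) * 100
Denominator = 0.023 * 43799 = 1007.3770 kW
eta_ith = (245 / 1007.3770) * 100 = 24.32%


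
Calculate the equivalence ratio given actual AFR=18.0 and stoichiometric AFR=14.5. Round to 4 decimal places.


phi = AFR_stoich / AFR_actual
phi = 14.5 / 18.0 = 0.8056


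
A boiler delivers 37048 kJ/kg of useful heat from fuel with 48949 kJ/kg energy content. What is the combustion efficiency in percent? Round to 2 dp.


Efficiency = (Q_useful / Q_fuel) * 100
Efficiency = (37048 / 48949) * 100
Efficiency = 0.7569 * 100 = 75.69%


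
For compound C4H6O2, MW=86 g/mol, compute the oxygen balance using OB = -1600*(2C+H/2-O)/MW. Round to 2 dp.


OB = -1600 * (2C + H/2 - O) / MW
Inner = 2*4 + 6/2 - 2 = 9.00
OB = -1600 * 9.00 / 86 = -167.44%


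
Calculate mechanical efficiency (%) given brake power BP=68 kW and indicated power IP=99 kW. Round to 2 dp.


eta_mech = (BP / IP) * 100
Ratio = 68 / 99 = 0.6869
eta_mech = 0.6869 * 100 = 68.69%


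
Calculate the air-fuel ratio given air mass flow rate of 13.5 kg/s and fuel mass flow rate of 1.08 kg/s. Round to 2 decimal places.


AFR = m_air / m_fuel
AFR = 13.5 / 1.08 = 12.50


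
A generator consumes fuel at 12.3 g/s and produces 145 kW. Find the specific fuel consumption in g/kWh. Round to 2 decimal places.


SFC = (mf / BP) * 3600
Rate = 12.3 / 145 = 0.084828 g/(s*kW)
SFC = 0.084828 * 3600 = 305.38 g/kWh


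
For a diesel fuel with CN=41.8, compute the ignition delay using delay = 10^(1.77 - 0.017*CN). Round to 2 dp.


delay = 10^(1.77 - 0.017*CN)
Exponent = 1.77 - 0.017*41.8 = 1.0594
delay = 10^1.0594 = 11.47 ms


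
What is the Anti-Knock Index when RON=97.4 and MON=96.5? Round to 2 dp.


AKI = (RON + MON) / 2
AKI = (97.4 + 96.5) / 2
AKI = 193.9 / 2 = 96.95


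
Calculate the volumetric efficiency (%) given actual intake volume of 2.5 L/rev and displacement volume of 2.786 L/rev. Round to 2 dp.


eta_v = (V_actual / V_disp) * 100
Ratio = 2.5 / 2.786 = 0.8973
eta_v = 0.8973 * 100 = 89.73%


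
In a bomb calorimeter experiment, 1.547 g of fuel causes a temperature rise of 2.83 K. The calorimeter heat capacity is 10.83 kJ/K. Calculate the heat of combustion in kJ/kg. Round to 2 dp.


Hc = C_cal * delta_T / m_fuel
Q_released = 10.83 * 2.83 = 30.6489 kJ
m_fuel = 1.547 g = 1.547/1000 kg = 0.001547 kg
Hc = 30.6489 / 0.001547 = 19811.83 kJ/kg


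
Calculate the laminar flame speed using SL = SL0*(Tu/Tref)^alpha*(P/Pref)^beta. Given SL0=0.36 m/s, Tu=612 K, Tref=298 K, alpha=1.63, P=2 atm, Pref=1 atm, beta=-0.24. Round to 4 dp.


SL = SL0 * (Tu/Tref)^alpha * (P/Pref)^beta
T ratio = 612/298 = 2.05369128
(T ratio)^alpha = 2.05369128^1.63 = 3.231709
(P/Pref)^beta = 2^(-0.24) = 0.846745
SL = 0.36 * 3.231709 * 0.846745 = 0.9851 m/s


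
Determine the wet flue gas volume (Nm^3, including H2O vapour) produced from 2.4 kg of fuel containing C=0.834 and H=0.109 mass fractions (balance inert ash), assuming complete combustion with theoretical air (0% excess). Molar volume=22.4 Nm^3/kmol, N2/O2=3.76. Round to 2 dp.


Per kg fuel: CO2 = (C/12 kmol)*22.4 = (0.834/12)*22.4 = 1.55680 Nm^3
Per kg fuel: H2O = (H/2 kmol)*22.4 = (0.109/2)*22.4 = 1.22080 Nm^3
O2 needed per kg fuel = C/12 + H/4 = 0.834/12 + 0.109/4 = 0.09675000 kmol
Per kg fuel: N2 = O2*3.76*22.4 = 0.09675000*3.76*22.4 = 8.14867 Nm^3
Total per kg = 1.55680 + 1.22080 + 8.14867 = 10.92627 Nm^3
Total = 10.92627 * 2.4 = 26.22 Nm^3


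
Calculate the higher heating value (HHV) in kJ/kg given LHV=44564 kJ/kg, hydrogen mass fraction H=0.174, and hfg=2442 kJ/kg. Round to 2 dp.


HHV = LHV + hfg * 9 * H
Water addition = 2442 * 9 * 0.174 = 3824.172 kJ/kg
HHV = 44564 + 3824.172 = 48388.17 kJ/kg


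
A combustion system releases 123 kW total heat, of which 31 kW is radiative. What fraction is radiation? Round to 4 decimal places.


f_rad = Q_rad / Q_total
f_rad = 31 / 123 = 0.2520


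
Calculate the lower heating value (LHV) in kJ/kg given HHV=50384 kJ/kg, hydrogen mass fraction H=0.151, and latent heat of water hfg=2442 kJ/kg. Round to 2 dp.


LHV = HHV - hfg * 9 * H
Water correction = 2442 * 9 * 0.151 = 3318.678 kJ/kg
LHV = 50384 - 3318.678 = 47065.32 kJ/kg


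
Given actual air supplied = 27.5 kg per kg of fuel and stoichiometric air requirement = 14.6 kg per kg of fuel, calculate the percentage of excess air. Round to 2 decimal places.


Excess air = actual - stoichiometric = 27.5 - 14.6 = 12.90 kg/kg fuel
Excess air % = (excess / stoich) * 100 = (12.90 / 14.6) * 100 = 88.36%


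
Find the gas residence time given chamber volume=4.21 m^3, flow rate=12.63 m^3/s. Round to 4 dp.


tau = V / Q_flow
tau = 4.21 / 12.63 = 0.3333 s


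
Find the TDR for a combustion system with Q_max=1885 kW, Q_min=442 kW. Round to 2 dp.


TDR = Q_max / Q_min
TDR = 1885 / 442 = 4.26


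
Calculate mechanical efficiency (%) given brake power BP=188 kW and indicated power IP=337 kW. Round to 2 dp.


eta_mech = (BP / IP) * 100
Ratio = 188 / 337 = 0.5579
eta_mech = 0.5579 * 100 = 55.79%


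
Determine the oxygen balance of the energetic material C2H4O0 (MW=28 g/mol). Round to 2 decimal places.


OB = -1600 * (2C + H/2 - O) / MW
Inner = 2*2 + 4/2 - 0 = 6.00
OB = -1600 * 6.00 / 28 = -342.86%


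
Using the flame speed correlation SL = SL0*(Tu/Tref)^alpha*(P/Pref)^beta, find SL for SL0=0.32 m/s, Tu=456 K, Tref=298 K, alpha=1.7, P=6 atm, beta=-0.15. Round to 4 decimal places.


SL = SL0 * (Tu/Tref)^alpha * (P/Pref)^beta
T ratio = 456/298 = 1.53020134
(T ratio)^alpha = 1.53020134^1.7 = 2.060974
(P/Pref)^beta = 6^(-0.15) = 0.764324
SL = 0.32 * 2.060974 * 0.764324 = 0.5041 m/s


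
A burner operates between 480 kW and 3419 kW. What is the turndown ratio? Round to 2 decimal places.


TDR = Q_max / Q_min
TDR = 3419 / 480 = 7.12


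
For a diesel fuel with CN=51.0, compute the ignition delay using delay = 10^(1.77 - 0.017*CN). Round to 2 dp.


delay = 10^(1.77 - 0.017*CN)
Exponent = 1.77 - 0.017*51.0 = 0.9030
delay = 10^0.9030 = 8.00 ms


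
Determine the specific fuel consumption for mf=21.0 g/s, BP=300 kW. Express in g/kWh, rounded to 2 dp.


SFC = (mf / BP) * 3600
Rate = 21.0 / 300 = 0.070000 g/(s*kW)
SFC = 0.070000 * 3600 = 252.00 g/kWh


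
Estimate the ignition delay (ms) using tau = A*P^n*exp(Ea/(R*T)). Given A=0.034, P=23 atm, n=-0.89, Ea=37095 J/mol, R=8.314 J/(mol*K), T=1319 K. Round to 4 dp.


tau = A * P^n * exp(Ea/(R*T))
P^n = 23^(-0.89) = 0.06138500
Ea/(R*T) = 37095/(8.314*1319) = 3.382677
exp(Ea/(R*T)) = 29.449509
tau = 0.034 * 0.06138500 * 29.449509 = 0.0615 ms


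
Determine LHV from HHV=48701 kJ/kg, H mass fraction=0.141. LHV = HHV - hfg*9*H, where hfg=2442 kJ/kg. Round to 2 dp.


LHV = HHV - hfg * 9 * H
Water correction = 2442 * 9 * 0.141 = 3098.898 kJ/kg
LHV = 48701 - 3098.898 = 45602.10 kJ/kg


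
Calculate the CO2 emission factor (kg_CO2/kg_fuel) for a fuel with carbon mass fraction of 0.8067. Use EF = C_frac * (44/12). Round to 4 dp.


EF = C_frac * (M_CO2 / M_C)
EF = 0.8067 * (44/12)
EF = 0.8067 * 3.666667 = 2.9579 kg_CO2/kg_fuel


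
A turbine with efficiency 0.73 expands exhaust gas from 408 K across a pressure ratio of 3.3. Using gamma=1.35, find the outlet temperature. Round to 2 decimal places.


T_out = T_in * (1 - eta * (1 - PR^(-(gamma-1)/gamma)))
Exponent = -(1.35-1)/1.35 = -0.25925926
PR^exp = 3.3^(-0.25925926) = 0.73378775
Factor = 1 - 0.73*(1 - 0.73378775) = 0.80566506
T_out = 408 * 0.80566506 = 328.71 K


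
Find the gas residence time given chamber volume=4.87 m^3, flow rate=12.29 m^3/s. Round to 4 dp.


tau = V / Q_flow
tau = 4.87 / 12.29 = 0.3963 s


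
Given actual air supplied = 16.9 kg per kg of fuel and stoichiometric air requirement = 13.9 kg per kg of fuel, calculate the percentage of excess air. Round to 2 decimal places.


Excess air = actual - stoichiometric = 16.9 - 13.9 = 3.00 kg/kg fuel
Excess air % = (excess / stoich) * 100 = (3.00 / 13.9) * 100 = 21.58%


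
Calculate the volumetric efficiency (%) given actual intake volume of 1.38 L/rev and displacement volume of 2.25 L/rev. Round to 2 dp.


eta_v = (V_actual / V_disp) * 100
Ratio = 1.38 / 2.25 = 0.6133
eta_v = 0.6133 * 100 = 61.33%


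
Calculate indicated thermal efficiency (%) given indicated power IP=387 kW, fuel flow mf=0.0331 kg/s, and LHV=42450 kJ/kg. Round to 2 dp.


eta_ith = (IP / (mf * LHV)) * 100
Denominator = 0.0331 * 42450 = 1405.0950 kW
eta_ith = (387 / 1405.0950) * 100 = 27.54%


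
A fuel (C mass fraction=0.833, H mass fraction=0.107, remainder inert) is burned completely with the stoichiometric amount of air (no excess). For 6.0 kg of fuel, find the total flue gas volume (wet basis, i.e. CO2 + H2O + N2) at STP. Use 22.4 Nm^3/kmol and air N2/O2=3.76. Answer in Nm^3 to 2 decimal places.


Per kg fuel: CO2 = (C/12 kmol)*22.4 = (0.833/12)*22.4 = 1.55493 Nm^3
Per kg fuel: H2O = (H/2 kmol)*22.4 = (0.107/2)*22.4 = 1.19840 Nm^3
O2 needed per kg fuel = C/12 + H/4 = 0.833/12 + 0.107/4 = 0.09616667 kmol
Per kg fuel: N2 = O2*3.76*22.4 = 0.09616667*3.76*22.4 = 8.09954 Nm^3
Total per kg = 1.55493 + 1.19840 + 8.09954 = 10.85287 Nm^3
Total = 10.85287 * 6.0 = 65.12 Nm^3


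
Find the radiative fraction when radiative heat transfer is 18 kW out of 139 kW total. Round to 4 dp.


f_rad = Q_rad / Q_total
f_rad = 18 / 139 = 0.1295


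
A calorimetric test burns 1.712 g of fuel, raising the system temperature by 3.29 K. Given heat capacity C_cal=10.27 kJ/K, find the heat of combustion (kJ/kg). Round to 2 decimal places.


Hc = C_cal * delta_T / m_fuel
Q_released = 10.27 * 3.29 = 33.7883 kJ
m_fuel = 1.712 g = 1.712/1000 kg = 0.001712 kg
Hc = 33.7883 / 0.001712 = 19736.16 kJ/kg


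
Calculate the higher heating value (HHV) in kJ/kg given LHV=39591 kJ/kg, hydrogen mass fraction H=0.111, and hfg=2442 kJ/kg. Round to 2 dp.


HHV = LHV + hfg * 9 * H
Water addition = 2442 * 9 * 0.111 = 2439.558 kJ/kg
HHV = 39591 + 2439.558 = 42030.56 kJ/kg


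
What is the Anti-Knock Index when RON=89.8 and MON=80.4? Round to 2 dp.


AKI = (RON + MON) / 2
AKI = (89.8 + 80.4) / 2
AKI = 170.2 / 2 = 85.10


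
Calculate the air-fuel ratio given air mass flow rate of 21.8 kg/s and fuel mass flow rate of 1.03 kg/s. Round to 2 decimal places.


AFR = m_air / m_fuel
AFR = 21.8 / 1.03 = 21.17


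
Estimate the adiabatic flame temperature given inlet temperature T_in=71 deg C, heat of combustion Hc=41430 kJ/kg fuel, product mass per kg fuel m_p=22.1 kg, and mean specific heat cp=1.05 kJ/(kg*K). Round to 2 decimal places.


T_ad = T_in + Hc / (m_p * cp)
Denominator = 22.1 * 1.05 = 23.2050
Temperature rise = 41430 / 23.2050 = 1785.39 K
T_ad = 71 + 1785.39 = 1856.39 deg C


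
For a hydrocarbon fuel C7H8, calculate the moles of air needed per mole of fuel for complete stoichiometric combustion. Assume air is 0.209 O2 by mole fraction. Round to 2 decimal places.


Balanced combustion: C7H8 + 9 O2 -> 7 CO2 + 4 H2O
O2 needed = C + H/4 = 7 + 8/4 = 9.00 moles
Air moles = O2 / 0.209 = 9.00 / 0.209 = 43.06 moles air


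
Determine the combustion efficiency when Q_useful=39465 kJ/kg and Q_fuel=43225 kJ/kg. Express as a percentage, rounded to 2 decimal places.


Efficiency = (Q_useful / Q_fuel) * 100
Efficiency = (39465 / 43225) * 100
Efficiency = 0.9130 * 100 = 91.30%


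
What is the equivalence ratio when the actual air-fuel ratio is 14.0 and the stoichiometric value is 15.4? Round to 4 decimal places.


phi = AFR_stoich / AFR_actual
phi = 15.4 / 14.0 = 1.1000


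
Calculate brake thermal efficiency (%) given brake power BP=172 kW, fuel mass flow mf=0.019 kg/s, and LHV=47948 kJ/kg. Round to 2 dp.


eta_BTE = (BP / (mf * LHV)) * 100
Denominator = 0.019 * 47948 = 911.0120 kW
eta_BTE = (172 / 911.0120) * 100 = 18.88%


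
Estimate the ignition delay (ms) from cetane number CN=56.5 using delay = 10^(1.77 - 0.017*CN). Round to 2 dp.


delay = 10^(1.77 - 0.017*CN)
Exponent = 1.77 - 0.017*56.5 = 0.8095
delay = 10^0.8095 = 6.45 ms


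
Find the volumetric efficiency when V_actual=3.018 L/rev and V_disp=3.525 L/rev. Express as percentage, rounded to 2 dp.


eta_v = (V_actual / V_disp) * 100
Ratio = 3.018 / 3.525 = 0.8562
eta_v = 0.8562 * 100 = 85.62%


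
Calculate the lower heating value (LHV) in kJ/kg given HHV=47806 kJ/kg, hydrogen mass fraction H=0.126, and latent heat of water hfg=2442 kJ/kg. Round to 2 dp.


LHV = HHV - hfg * 9 * H
Water correction = 2442 * 9 * 0.126 = 2769.228 kJ/kg
LHV = 47806 - 2769.228 = 45036.77 kJ/kg


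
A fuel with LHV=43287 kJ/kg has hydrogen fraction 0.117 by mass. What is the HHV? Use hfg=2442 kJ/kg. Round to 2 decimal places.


HHV = LHV + hfg * 9 * H
Water addition = 2442 * 9 * 0.117 = 2571.426 kJ/kg
HHV = 43287 + 2571.426 = 45858.43 kJ/kg


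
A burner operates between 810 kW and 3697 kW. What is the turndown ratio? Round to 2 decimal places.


TDR = Q_max / Q_min
TDR = 3697 / 810 = 4.56


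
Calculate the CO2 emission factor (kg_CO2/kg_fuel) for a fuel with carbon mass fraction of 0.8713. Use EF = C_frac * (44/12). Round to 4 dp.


EF = C_frac * (M_CO2 / M_C)
EF = 0.8713 * (44/12)
EF = 0.8713 * 3.666667 = 3.1948 kg_CO2/kg_fuel


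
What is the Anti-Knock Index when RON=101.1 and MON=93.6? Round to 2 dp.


AKI = (RON + MON) / 2
AKI = (101.1 + 93.6) / 2
AKI = 194.7 / 2 = 97.35


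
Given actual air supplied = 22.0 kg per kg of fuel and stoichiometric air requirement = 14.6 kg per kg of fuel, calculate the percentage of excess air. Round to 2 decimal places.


Excess air = actual - stoichiometric = 22.0 - 14.6 = 7.40 kg/kg fuel
Excess air % = (excess / stoich) * 100 = (7.40 / 14.6) * 100 = 50.68%


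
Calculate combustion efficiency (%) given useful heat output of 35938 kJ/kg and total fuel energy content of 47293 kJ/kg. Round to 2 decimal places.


Efficiency = (Q_useful / Q_fuel) * 100
Efficiency = (35938 / 47293) * 100
Efficiency = 0.7599 * 100 = 75.99%


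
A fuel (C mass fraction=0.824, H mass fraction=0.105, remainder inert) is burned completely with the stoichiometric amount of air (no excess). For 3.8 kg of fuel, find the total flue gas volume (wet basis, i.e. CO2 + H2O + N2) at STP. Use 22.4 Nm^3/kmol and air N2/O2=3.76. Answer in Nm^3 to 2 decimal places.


Per kg fuel: CO2 = (C/12 kmol)*22.4 = (0.824/12)*22.4 = 1.53813 Nm^3
Per kg fuel: H2O = (H/2 kmol)*22.4 = (0.105/2)*22.4 = 1.17600 Nm^3
O2 needed per kg fuel = C/12 + H/4 = 0.824/12 + 0.105/4 = 0.09491667 kmol
Per kg fuel: N2 = O2*3.76*22.4 = 0.09491667*3.76*22.4 = 7.99426 Nm^3
Total per kg = 1.53813 + 1.17600 + 7.99426 = 10.70839 Nm^3
Total = 10.70839 * 3.8 = 40.69 Nm^3


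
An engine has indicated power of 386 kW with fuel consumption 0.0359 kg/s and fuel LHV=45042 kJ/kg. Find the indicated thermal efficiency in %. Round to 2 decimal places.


eta_ith = (IP / (mf * LHV)) * 100
Denominator = 0.0359 * 45042 = 1617.0078 kW
eta_ith = (386 / 1617.0078) * 100 = 23.87%


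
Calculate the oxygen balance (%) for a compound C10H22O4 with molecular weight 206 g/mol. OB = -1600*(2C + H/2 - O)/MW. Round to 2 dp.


OB = -1600 * (2C + H/2 - O) / MW
Inner = 2*10 + 22/2 - 4 = 27.00
OB = -1600 * 27.00 / 206 = -209.71%


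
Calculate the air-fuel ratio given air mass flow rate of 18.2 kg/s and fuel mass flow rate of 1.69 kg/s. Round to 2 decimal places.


AFR = m_air / m_fuel
AFR = 18.2 / 1.69 = 10.77


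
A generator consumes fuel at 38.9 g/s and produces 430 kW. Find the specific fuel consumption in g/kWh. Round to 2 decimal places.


SFC = (mf / BP) * 3600
Rate = 38.9 / 430 = 0.090465 g/(s*kW)
SFC = 0.090465 * 3600 = 325.67 g/kWh


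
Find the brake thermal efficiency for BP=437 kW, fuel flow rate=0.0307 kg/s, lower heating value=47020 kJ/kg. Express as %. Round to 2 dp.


eta_BTE = (BP / (mf * LHV)) * 100
Denominator = 0.0307 * 47020 = 1443.5140 kW
eta_BTE = (437 / 1443.5140) * 100 = 30.27%


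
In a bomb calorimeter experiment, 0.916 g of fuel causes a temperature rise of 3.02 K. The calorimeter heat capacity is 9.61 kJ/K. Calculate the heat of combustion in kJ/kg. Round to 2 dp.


Hc = C_cal * delta_T / m_fuel
Q_released = 9.61 * 3.02 = 29.0222 kJ
m_fuel = 0.916 g = 0.916/1000 kg = 0.000916 kg
Hc = 29.0222 / 0.000916 = 31683.62 kJ/kg


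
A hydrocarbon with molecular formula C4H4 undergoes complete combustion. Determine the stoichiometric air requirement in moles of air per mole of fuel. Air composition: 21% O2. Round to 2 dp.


Balanced combustion: C4H4 + 5 O2 -> 4 CO2 + 2 H2O
O2 needed = C + H/4 = 4 + 4/4 = 5.00 moles
Air moles = O2 / 0.21 = 5.00 / 0.21 = 23.81 moles air


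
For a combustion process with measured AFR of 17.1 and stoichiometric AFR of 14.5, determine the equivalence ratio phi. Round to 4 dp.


phi = AFR_stoich / AFR_actual
phi = 14.5 / 17.1 = 0.8480


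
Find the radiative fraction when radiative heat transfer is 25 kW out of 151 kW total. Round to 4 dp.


f_rad = Q_rad / Q_total
f_rad = 25 / 151 = 0.1656


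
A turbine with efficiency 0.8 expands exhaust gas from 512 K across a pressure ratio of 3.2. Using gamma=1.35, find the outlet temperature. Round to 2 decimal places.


T_out = T_in * (1 - eta * (1 - PR^(-(gamma-1)/gamma)))
Exponent = -(1.35-1)/1.35 = -0.25925926
PR^exp = 3.2^(-0.25925926) = 0.73966521
Factor = 1 - 0.8*(1 - 0.73966521) = 0.79173217
T_out = 512 * 0.79173217 = 405.37 K


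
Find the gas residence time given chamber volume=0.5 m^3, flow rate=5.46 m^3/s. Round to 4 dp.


tau = V / Q_flow
tau = 0.5 / 5.46 = 0.0916 s


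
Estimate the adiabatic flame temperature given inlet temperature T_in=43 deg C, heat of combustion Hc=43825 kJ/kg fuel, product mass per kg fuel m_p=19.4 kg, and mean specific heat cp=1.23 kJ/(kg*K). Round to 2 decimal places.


T_ad = T_in + Hc / (m_p * cp)
Denominator = 19.4 * 1.23 = 23.8620
Temperature rise = 43825 / 23.8620 = 1836.60 K
T_ad = 43 + 1836.60 = 1879.60 deg C


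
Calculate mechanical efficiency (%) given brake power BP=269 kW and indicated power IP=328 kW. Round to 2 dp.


eta_mech = (BP / IP) * 100
Ratio = 269 / 328 = 0.8201
eta_mech = 0.8201 * 100 = 82.01%


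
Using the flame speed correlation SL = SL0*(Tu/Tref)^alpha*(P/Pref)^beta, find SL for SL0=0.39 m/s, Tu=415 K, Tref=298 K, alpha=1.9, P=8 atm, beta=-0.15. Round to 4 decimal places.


SL = SL0 * (Tu/Tref)^alpha * (P/Pref)^beta
T ratio = 415/298 = 1.39261745
(T ratio)^alpha = 1.39261745^1.9 = 1.876206
(P/Pref)^beta = 8^(-0.15) = 0.732043
SL = 0.39 * 1.876206 * 0.732043 = 0.5357 m/s


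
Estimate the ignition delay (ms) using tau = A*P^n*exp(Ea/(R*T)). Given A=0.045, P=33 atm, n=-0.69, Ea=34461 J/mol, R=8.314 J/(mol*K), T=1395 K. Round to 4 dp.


tau = A * P^n * exp(Ea/(R*T))
P^n = 33^(-0.69) = 0.08958295
Ea/(R*T) = 34461/(8.314*1395) = 2.971280
exp(Ea/(R*T)) = 19.516894
tau = 0.045 * 0.08958295 * 19.516894 = 0.0787 ms


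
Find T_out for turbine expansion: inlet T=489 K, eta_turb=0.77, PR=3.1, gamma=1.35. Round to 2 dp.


T_out = T_in * (1 - eta * (1 - PR^(-(gamma-1)/gamma)))
Exponent = -(1.35-1)/1.35 = -0.25925926
PR^exp = 3.1^(-0.25925926) = 0.74577862
Factor = 1 - 0.77*(1 - 0.74577862) = 0.80424954
T_out = 489 * 0.80424954 = 393.28 K


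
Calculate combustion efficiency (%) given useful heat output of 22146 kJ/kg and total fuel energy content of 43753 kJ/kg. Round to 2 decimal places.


Efficiency = (Q_useful / Q_fuel) * 100
Efficiency = (22146 / 43753) * 100
Efficiency = 0.5062 * 100 = 50.62%


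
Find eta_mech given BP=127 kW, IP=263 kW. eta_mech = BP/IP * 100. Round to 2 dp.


eta_mech = (BP / IP) * 100
Ratio = 127 / 263 = 0.4829
eta_mech = 0.4829 * 100 = 48.29%


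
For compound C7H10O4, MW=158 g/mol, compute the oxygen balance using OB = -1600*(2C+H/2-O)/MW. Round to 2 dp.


OB = -1600 * (2C + H/2 - O) / MW
Inner = 2*7 + 10/2 - 4 = 15.00
OB = -1600 * 15.00 / 158 = -151.90%


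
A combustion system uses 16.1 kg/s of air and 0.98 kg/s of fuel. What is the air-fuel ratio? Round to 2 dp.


AFR = m_air / m_fuel
AFR = 16.1 / 0.98 = 16.43


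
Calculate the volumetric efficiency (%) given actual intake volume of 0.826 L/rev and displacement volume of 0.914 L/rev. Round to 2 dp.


eta_v = (V_actual / V_disp) * 100
Ratio = 0.826 / 0.914 = 0.9037
eta_v = 0.9037 * 100 = 90.37%


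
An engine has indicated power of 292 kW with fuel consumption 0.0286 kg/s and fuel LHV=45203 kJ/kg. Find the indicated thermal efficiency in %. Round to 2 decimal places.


eta_ith = (IP / (mf * LHV)) * 100
Denominator = 0.0286 * 45203 = 1292.8058 kW
eta_ith = (292 / 1292.8058) * 100 = 22.59%


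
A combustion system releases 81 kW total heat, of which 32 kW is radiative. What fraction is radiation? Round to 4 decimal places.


f_rad = Q_rad / Q_total
f_rad = 32 / 81 = 0.3951


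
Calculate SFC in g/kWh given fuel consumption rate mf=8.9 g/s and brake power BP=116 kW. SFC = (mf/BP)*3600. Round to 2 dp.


SFC = (mf / BP) * 3600
Rate = 8.9 / 116 = 0.076724 g/(s*kW)
SFC = 0.076724 * 3600 = 276.21 g/kWh


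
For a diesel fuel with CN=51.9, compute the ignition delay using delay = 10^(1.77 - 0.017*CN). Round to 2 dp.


delay = 10^(1.77 - 0.017*CN)
Exponent = 1.77 - 0.017*51.9 = 0.8877
delay = 10^0.8877 = 7.72 ms


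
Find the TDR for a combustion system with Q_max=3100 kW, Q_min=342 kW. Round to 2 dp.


TDR = Q_max / Q_min
TDR = 3100 / 342 = 9.06


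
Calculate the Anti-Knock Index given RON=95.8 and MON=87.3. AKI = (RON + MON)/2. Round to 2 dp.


AKI = (RON + MON) / 2
AKI = (95.8 + 87.3) / 2
AKI = 183.1 / 2 = 91.55


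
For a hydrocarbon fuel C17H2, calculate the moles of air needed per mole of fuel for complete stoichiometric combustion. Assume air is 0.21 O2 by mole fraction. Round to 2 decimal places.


Balanced combustion: C17H2 + 17.5 O2 -> 17 CO2 + 1 H2O
O2 needed = C + H/4 = 17 + 2/4 = 17.50 moles
Air moles = O2 / 0.21 = 17.50 / 0.21 = 83.33 moles air


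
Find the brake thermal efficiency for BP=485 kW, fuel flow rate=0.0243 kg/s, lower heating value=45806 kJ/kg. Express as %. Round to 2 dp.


eta_BTE = (BP / (mf * LHV)) * 100
Denominator = 0.0243 * 45806 = 1113.0858 kW
eta_BTE = (485 / 1113.0858) * 100 = 43.57%


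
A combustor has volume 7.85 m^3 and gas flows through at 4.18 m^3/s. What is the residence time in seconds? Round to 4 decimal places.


tau = V / Q_flow
tau = 7.85 / 4.18 = 1.8780 s


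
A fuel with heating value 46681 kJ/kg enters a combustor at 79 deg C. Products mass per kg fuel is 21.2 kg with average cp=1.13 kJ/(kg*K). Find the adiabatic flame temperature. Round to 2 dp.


T_ad = T_in + Hc / (m_p * cp)
Denominator = 21.2 * 1.13 = 23.9560
Temperature rise = 46681 / 23.9560 = 1948.61 K
T_ad = 79 + 1948.61 = 2027.61 deg C


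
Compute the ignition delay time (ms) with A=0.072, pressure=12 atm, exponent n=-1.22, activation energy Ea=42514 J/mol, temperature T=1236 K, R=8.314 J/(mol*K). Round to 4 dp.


tau = A * P^n * exp(Ea/(R*T))
P^n = 12^(-1.22) = 0.04823906
Ea/(R*T) = 42514/(8.314*1236) = 4.137171
exp(Ea/(R*T)) = 62.625407
tau = 0.072 * 0.04823906 * 62.625407 = 0.2175 ms


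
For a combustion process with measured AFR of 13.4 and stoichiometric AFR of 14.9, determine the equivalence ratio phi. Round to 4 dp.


phi = AFR_stoich / AFR_actual
phi = 14.9 / 13.4 = 1.1119


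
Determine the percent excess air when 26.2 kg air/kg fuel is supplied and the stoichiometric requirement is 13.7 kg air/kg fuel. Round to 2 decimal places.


Excess air = actual - stoichiometric = 26.2 - 13.7 = 12.50 kg/kg fuel
Excess air % = (excess / stoich) * 100 = (12.50 / 13.7) * 100 = 91.24%


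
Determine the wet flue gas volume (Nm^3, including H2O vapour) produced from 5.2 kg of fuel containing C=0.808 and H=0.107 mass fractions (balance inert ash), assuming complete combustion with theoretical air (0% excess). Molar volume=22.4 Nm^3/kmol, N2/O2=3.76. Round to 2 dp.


Per kg fuel: CO2 = (C/12 kmol)*22.4 = (0.808/12)*22.4 = 1.50827 Nm^3
Per kg fuel: H2O = (H/2 kmol)*22.4 = (0.107/2)*22.4 = 1.19840 Nm^3
O2 needed per kg fuel = C/12 + H/4 = 0.808/12 + 0.107/4 = 0.09408333 kmol
Per kg fuel: N2 = O2*3.76*22.4 = 0.09408333*3.76*22.4 = 7.92407 Nm^3
Total per kg = 1.50827 + 1.19840 + 7.92407 = 10.63074 Nm^3
Total = 10.63074 * 5.2 = 55.28 Nm^3


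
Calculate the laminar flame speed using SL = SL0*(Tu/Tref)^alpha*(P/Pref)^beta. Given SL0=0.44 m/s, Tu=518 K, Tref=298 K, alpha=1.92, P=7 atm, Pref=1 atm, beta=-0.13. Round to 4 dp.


SL = SL0 * (Tu/Tref)^alpha * (P/Pref)^beta
T ratio = 518/298 = 1.73825503
(T ratio)^alpha = 1.73825503^1.92 = 2.890799
(P/Pref)^beta = 7^(-0.13) = 0.776492
SL = 0.44 * 2.890799 * 0.776492 = 0.9877 m/s


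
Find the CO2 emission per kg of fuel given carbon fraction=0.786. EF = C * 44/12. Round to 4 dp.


EF = C_frac * (M_CO2 / M_C)
EF = 0.786 * (44/12)
EF = 0.786 * 3.666667 = 2.8820 kg_CO2/kg_fuel


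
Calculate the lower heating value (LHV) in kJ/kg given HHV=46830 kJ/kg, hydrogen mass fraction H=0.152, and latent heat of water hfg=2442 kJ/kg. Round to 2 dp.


LHV = HHV - hfg * 9 * H
Water correction = 2442 * 9 * 0.152 = 3340.656 kJ/kg
LHV = 46830 - 3340.656 = 43489.34 kJ/kg


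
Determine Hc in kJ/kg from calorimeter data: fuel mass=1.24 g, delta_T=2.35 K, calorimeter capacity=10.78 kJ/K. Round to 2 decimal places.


Hc = C_cal * delta_T / m_fuel
Q_released = 10.78 * 2.35 = 25.3330 kJ
m_fuel = 1.24 g = 1.24/1000 kg = 0.001240 kg
Hc = 25.3330 / 0.001240 = 20429.84 kJ/kg


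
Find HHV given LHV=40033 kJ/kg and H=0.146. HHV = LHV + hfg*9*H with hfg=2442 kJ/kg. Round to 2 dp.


HHV = LHV + hfg * 9 * H
Water addition = 2442 * 9 * 0.146 = 3208.788 kJ/kg
HHV = 40033 + 3208.788 = 43241.79 kJ/kg


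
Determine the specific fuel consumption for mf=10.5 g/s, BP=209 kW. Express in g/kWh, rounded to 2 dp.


SFC = (mf / BP) * 3600
Rate = 10.5 / 209 = 0.050239 g/(s*kW)
SFC = 0.050239 * 3600 = 180.86 g/kWh


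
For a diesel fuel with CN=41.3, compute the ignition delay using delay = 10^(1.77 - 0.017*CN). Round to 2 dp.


delay = 10^(1.77 - 0.017*CN)
Exponent = 1.77 - 0.017*41.3 = 1.0679
delay = 10^1.0679 = 11.69 ms


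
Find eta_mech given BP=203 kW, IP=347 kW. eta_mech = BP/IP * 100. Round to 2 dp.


eta_mech = (BP / IP) * 100
Ratio = 203 / 347 = 0.5850
eta_mech = 0.5850 * 100 = 58.50%


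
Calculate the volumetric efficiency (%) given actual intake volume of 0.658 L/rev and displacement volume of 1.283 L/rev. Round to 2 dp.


eta_v = (V_actual / V_disp) * 100
Ratio = 0.658 / 1.283 = 0.5129
eta_v = 0.5129 * 100 = 51.29%


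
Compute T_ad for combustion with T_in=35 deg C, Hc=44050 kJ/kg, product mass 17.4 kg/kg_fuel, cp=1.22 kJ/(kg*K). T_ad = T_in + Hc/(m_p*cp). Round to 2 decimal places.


T_ad = T_in + Hc / (m_p * cp)
Denominator = 17.4 * 1.22 = 21.2280
Temperature rise = 44050 / 21.2280 = 2075.09 K
T_ad = 35 + 2075.09 = 2110.09 deg C


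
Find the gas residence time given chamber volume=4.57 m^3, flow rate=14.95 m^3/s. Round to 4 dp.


tau = V / Q_flow
tau = 4.57 / 14.95 = 0.3057 s


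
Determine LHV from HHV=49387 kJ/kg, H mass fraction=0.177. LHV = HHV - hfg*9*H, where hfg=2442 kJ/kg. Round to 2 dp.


LHV = HHV - hfg * 9 * H
Water correction = 2442 * 9 * 0.177 = 3890.106 kJ/kg
LHV = 49387 - 3890.106 = 45496.89 kJ/kg


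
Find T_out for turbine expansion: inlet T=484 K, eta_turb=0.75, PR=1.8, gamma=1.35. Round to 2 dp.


T_out = T_in * (1 - eta * (1 - PR^(-(gamma-1)/gamma)))
Exponent = -(1.35-1)/1.35 = -0.25925926
PR^exp = 1.8^(-0.25925926) = 0.85865408
Factor = 1 - 0.75*(1 - 0.85865408) = 0.89399056
T_out = 484 * 0.89399056 = 432.69 K


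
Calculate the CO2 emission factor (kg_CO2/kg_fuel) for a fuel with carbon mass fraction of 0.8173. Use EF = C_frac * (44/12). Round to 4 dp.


EF = C_frac * (M_CO2 / M_C)
EF = 0.8173 * (44/12)
EF = 0.8173 * 3.666667 = 2.9968 kg_CO2/kg_fuel


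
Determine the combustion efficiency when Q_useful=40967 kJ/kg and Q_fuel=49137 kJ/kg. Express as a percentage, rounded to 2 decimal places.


Efficiency = (Q_useful / Q_fuel) * 100
Efficiency = (40967 / 49137) * 100
Efficiency = 0.8337 * 100 = 83.37%


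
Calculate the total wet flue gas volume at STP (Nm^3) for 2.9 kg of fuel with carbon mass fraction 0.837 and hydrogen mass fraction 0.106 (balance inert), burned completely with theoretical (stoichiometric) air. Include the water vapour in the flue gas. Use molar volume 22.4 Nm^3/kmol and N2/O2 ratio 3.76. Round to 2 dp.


Per kg fuel: CO2 = (C/12 kmol)*22.4 = (0.837/12)*22.4 = 1.56240 Nm^3
Per kg fuel: H2O = (H/2 kmol)*22.4 = (0.106/2)*22.4 = 1.18720 Nm^3
O2 needed per kg fuel = C/12 + H/4 = 0.837/12 + 0.106/4 = 0.09625000 kmol
Per kg fuel: N2 = O2*3.76*22.4 = 0.09625000*3.76*22.4 = 8.10656 Nm^3
Total per kg = 1.56240 + 1.18720 + 8.10656 = 10.85616 Nm^3
Total = 10.85616 * 2.9 = 31.48 Nm^3


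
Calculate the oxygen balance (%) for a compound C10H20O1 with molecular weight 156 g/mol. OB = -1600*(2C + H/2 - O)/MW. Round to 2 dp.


OB = -1600 * (2C + H/2 - O) / MW
Inner = 2*10 + 20/2 - 1 = 29.00
OB = -1600 * 29.00 / 156 = -297.44%


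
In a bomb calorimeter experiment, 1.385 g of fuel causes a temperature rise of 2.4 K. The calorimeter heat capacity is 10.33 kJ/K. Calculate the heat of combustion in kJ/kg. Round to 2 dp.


Hc = C_cal * delta_T / m_fuel
Q_released = 10.33 * 2.4 = 24.7920 kJ
m_fuel = 1.385 g = 1.385/1000 kg = 0.001385 kg
Hc = 24.7920 / 0.001385 = 17900.36 kJ/kg


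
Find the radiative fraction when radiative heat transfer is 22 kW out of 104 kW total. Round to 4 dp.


f_rad = Q_rad / Q_total
f_rad = 22 / 104 = 0.2115


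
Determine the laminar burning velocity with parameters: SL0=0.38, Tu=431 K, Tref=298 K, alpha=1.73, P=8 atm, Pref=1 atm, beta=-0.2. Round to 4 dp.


SL = SL0 * (Tu/Tref)^alpha * (P/Pref)^beta
T ratio = 431/298 = 1.44630872
(T ratio)^alpha = 1.44630872^1.73 = 1.893440
(P/Pref)^beta = 8^(-0.2) = 0.659754
SL = 0.38 * 1.893440 * 0.659754 = 0.4747 m/s


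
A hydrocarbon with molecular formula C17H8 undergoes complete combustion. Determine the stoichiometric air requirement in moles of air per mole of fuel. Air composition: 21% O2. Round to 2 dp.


Balanced combustion: C17H8 + 19 O2 -> 17 CO2 + 4 H2O
O2 needed = C + H/4 = 17 + 8/4 = 19.00 moles
Air moles = O2 / 0.21 = 19.00 / 0.21 = 90.48 moles air


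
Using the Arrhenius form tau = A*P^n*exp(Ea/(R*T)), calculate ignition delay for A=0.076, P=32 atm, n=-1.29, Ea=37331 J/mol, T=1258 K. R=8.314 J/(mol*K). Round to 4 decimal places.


tau = A * P^n * exp(Ea/(R*T))
P^n = 32^(-1.29) = 0.01143817
Ea/(R*T) = 37331/(8.314*1258) = 3.569266
exp(Ea/(R*T)) = 35.490547
tau = 0.076 * 0.01143817 * 35.490547 = 0.0309 ms


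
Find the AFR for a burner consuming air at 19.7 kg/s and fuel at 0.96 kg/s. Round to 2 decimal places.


AFR = m_air / m_fuel
AFR = 19.7 / 0.96 = 20.52


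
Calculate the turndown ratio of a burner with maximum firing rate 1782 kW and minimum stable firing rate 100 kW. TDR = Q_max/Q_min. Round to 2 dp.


TDR = Q_max / Q_min
TDR = 1782 / 100 = 17.82


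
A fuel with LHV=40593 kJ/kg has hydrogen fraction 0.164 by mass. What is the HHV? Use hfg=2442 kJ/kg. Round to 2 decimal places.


HHV = LHV + hfg * 9 * H
Water addition = 2442 * 9 * 0.164 = 3604.392 kJ/kg
HHV = 40593 + 3604.392 = 44197.39 kJ/kg


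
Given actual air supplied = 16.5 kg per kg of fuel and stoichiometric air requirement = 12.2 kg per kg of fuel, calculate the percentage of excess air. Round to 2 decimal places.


Excess air = actual - stoichiometric = 16.5 - 12.2 = 4.30 kg/kg fuel
Excess air % = (excess / stoich) * 100 = (4.30 / 12.2) * 100 = 35.25%


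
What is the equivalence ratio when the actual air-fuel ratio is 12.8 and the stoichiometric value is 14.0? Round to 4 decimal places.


phi = AFR_stoich / AFR_actual
phi = 14.0 / 12.8 = 1.0938


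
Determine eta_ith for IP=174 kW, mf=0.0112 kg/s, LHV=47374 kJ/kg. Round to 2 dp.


eta_ith = (IP / (mf * LHV)) * 100
Denominator = 0.0112 * 47374 = 530.5888 kW
eta_ith = (174 / 530.5888) * 100 = 32.79%


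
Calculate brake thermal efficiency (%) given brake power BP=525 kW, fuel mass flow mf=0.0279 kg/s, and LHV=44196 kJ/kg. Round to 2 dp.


eta_BTE = (BP / (mf * LHV)) * 100
Denominator = 0.0279 * 44196 = 1233.0684 kW
eta_BTE = (525 / 1233.0684) * 100 = 42.58%


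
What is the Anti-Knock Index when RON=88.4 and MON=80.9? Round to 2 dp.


AKI = (RON + MON) / 2
AKI = (88.4 + 80.9) / 2
AKI = 169.3 / 2 = 84.65


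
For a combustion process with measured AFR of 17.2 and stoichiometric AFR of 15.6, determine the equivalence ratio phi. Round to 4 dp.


phi = AFR_stoich / AFR_actual
phi = 15.6 / 17.2 = 0.9070


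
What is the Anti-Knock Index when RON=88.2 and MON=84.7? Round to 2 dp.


AKI = (RON + MON) / 2
AKI = (88.2 + 84.7) / 2
AKI = 172.9 / 2 = 86.45


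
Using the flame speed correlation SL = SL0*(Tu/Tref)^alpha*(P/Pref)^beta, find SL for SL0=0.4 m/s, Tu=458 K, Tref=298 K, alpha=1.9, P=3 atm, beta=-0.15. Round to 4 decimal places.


SL = SL0 * (Tu/Tref)^alpha * (P/Pref)^beta
T ratio = 458/298 = 1.53691275
(T ratio)^alpha = 1.53691275^1.9 = 2.262734
(P/Pref)^beta = 3^(-0.15) = 0.848070
SL = 0.4 * 2.262734 * 0.848070 = 0.7676 m/s


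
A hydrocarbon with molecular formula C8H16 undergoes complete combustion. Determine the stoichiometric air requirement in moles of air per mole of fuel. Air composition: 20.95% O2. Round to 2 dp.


Balanced combustion: C8H16 + 12 O2 -> 8 CO2 + 8 H2O
O2 needed = C + H/4 = 8 + 16/4 = 12.00 moles
Air moles = O2 / 0.2095 = 12.00 / 0.2095 = 57.28 moles air


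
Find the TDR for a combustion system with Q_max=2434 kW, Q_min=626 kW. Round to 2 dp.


TDR = Q_max / Q_min
TDR = 2434 / 626 = 3.89


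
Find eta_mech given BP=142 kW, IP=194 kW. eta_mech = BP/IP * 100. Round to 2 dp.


eta_mech = (BP / IP) * 100
Ratio = 142 / 194 = 0.7320
eta_mech = 0.7320 * 100 = 73.20%


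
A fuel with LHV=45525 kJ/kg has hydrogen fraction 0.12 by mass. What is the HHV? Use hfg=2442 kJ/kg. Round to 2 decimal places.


HHV = LHV + hfg * 9 * H
Water addition = 2442 * 9 * 0.12 = 2637.360 kJ/kg
HHV = 45525 + 2637.360 = 48162.36 kJ/kg


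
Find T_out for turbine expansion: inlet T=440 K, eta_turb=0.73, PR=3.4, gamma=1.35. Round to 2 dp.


T_out = T_in * (1 - eta * (1 - PR^(-(gamma-1)/gamma)))
Exponent = -(1.35-1)/1.35 = -0.25925926
PR^exp = 3.4^(-0.25925926) = 0.72813041
Factor = 1 - 0.73*(1 - 0.72813041) = 0.80153520
T_out = 440 * 0.80153520 = 352.68 K


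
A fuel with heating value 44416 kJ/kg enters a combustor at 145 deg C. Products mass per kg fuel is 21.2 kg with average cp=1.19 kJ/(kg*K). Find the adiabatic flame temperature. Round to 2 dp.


T_ad = T_in + Hc / (m_p * cp)
Denominator = 21.2 * 1.19 = 25.2280
Temperature rise = 44416 / 25.2280 = 1760.58 K
T_ad = 145 + 1760.58 = 1905.58 deg C


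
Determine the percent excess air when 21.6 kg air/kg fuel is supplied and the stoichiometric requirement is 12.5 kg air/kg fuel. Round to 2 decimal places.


Excess air = actual - stoichiometric = 21.6 - 12.5 = 9.10 kg/kg fuel
Excess air % = (excess / stoich) * 100 = (9.10 / 12.5) * 100 = 72.80%


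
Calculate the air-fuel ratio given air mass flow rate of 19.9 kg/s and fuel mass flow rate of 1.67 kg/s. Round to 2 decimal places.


AFR = m_air / m_fuel
AFR = 19.9 / 1.67 = 11.92


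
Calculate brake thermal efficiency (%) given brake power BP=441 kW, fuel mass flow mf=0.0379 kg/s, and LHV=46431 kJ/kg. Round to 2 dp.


eta_BTE = (BP / (mf * LHV)) * 100
Denominator = 0.0379 * 46431 = 1759.7349 kW
eta_BTE = (441 / 1759.7349) * 100 = 25.06%


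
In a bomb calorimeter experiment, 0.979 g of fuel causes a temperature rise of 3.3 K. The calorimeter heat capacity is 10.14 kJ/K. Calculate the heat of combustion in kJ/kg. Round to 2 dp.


Hc = C_cal * delta_T / m_fuel
Q_released = 10.14 * 3.3 = 33.4620 kJ
m_fuel = 0.979 g = 0.979/1000 kg = 0.000979 kg
Hc = 33.4620 / 0.000979 = 34179.78 kJ/kg
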